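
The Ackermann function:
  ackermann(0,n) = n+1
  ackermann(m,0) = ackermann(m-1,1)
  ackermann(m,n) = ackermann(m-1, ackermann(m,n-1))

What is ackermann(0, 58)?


ackermann(0, 58) = 59
Result: ackermann(0, 58) = 59

59


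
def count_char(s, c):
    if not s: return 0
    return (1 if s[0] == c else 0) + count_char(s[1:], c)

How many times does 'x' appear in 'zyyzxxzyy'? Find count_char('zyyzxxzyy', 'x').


s[0]='z' != 'x' -> 0
s[0]='y' != 'x' -> 0
s[0]='y' != 'x' -> 0
s[0]='z' != 'x' -> 0
s[0]='x' == 'x' -> 1
s[0]='x' == 'x' -> 1
s[0]='z' != 'x' -> 0
s[0]='y' != 'x' -> 0
s[0]='y' != 'x' -> 0
Sum: 0 + 0 + 0 + 0 + 1 + 1 + 0 + 0 + 0 = 2

2


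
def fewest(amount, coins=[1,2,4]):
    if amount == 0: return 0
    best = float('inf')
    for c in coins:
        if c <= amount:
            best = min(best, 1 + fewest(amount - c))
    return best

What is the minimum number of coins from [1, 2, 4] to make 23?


Building up with DP:
fewest(0) = 0
fewest(1) = min(1+fewest(0)=1+0=1) = 1
fewest(2) = min(1+fewest(1)=1+1=2, 1+fewest(0)=1+0=1) = 1
fewest(3) = min(1+fewest(2)=1+1=2, 1+fewest(1)=1+1=2) = 2
fewest(4) = min(1+fewest(3)=1+2=3, 1+fewest(2)=1+1=2, 1+fewest(0)=1+0=1) = 1
fewest(5) = min(1+fewest(4)=1+1=2, 1+fewest(3)=1+2=3, 1+fewest(1)=1+1=2) = 2
fewest(6) = min(1+fewest(5)=1+2=3, 1+fewest(4)=1+1=2, 1+fewest(2)=1+1=2) = 2
fewest(7) = min(1+fewest(6)=1+2=3, 1+fewest(5)=1+2=3, 1+fewest(3)=1+2=3) = 3
fewest(8) = min(1+fewest(7)=1+3=4, 1+fewest(6)=1+2=3, 1+fewest(4)=1+1=2) = 2
fewest(9) = min(1+fewest(8)=1+2=3, 1+fewest(7)=1+3=4, 1+fewest(5)=1+2=3) = 3
fewest(10) = min(1+fewest(9)=1+3=4, 1+fewest(8)=1+2=3, 1+fewest(6)=1+2=3) = 3
fewest(11) = min(1+fewest(10)=1+3=4, 1+fewest(9)=1+3=4, 1+fewest(7)=1+3=4) = 4
fewest(12) = min(1+fewest(11)=1+4=5, 1+fewest(10)=1+3=4, 1+fewest(8)=1+2=3) = 3
fewest(13) = min(1+fewest(12)=1+3=4, 1+fewest(11)=1+4=5, 1+fewest(9)=1+3=4) = 4
fewest(14) = min(1+fewest(13)=1+4=5, 1+fewest(12)=1+3=4, 1+fewest(10)=1+3=4) = 4
fewest(15) = min(1+fewest(14)=1+4=5, 1+fewest(13)=1+4=5, 1+fewest(11)=1+4=5) = 5
fewest(16) = min(1+fewest(15)=1+5=6, 1+fewest(14)=1+4=5, 1+fewest(12)=1+3=4) = 4
fewest(17) = min(1+fewest(16)=1+4=5, 1+fewest(15)=1+5=6, 1+fewest(13)=1+4=5) = 5
fewest(18) = min(1+fewest(17)=1+5=6, 1+fewest(16)=1+4=5, 1+fewest(14)=1+4=5) = 5
fewest(19) = min(1+fewest(18)=1+5=6, 1+fewest(17)=1+5=6, 1+fewest(15)=1+5=6) = 6
fewest(20) = min(1+fewest(19)=1+6=7, 1+fewest(18)=1+5=6, 1+fewest(16)=1+4=5) = 5
fewest(21) = min(1+fewest(20)=1+5=6, 1+fewest(19)=1+6=7, 1+fewest(17)=1+5=6) = 6
fewest(22) = min(1+fewest(21)=1+6=7, 1+fewest(20)=1+5=6, 1+fewest(18)=1+5=6) = 6
fewest(23) = min(1+fewest(22)=1+6=7, 1+fewest(21)=1+6=7, 1+fewest(19)=1+6=7) = 7

7


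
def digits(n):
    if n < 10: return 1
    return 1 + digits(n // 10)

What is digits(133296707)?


digits(133296707) = 1 + digits(13329670)
digits(13329670) = 1 + digits(1332967)
digits(1332967) = 1 + digits(133296)
digits(133296) = 1 + digits(13329)
digits(13329) = 1 + digits(1332)
digits(1332) = 1 + digits(133)
digits(133) = 1 + digits(13)
digits(13) = 1 + digits(1)
digits(1) = 1  (base case: 1 < 10)
Unwinding: 1 + 1 + 1 + 1 + 1 + 1 + 1 + 1 + 1 = 9

9


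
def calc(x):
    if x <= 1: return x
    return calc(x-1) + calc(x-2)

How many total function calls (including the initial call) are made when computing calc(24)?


Let C(n) = total calls for calc(n)
C(0) = 1, C(1) = 1
C(2) = 1 + C(1) + C(0) = 1 + 1 + 1 = 3
C(3) = 1 + C(2) + C(1) = 1 + 3 + 1 = 5
C(4) = 1 + C(3) + C(2) = 1 + 5 + 3 = 9
C(5) = 1 + C(4) + C(3) = 1 + 9 + 5 = 15
C(6) = 1 + C(5) + C(4) = 1 + 15 + 9 = 25
C(7) = 1 + C(6) + C(5) = 1 + 25 + 15 = 41
C(8) = 1 + C(7) + C(6) = 1 + 41 + 25 = 67
C(9) = 1 + C(8) + C(7) = 1 + 67 + 41 = 109
C(10) = 1 + C(9) + C(8) = 1 + 109 + 67 = 177
C(11) = 1 + C(10) + C(9) = 1 + 177 + 109 = 287
C(12) = 1 + C(11) + C(10) = 1 + 287 + 177 = 465
C(13) = 1 + C(12) + C(11) = 1 + 465 + 287 = 753
C(14) = 1 + C(13) + C(12) = 1 + 753 + 465 = 1219
C(15) = 1 + C(14) + C(13) = 1 + 1219 + 753 = 1973
C(16) = 1 + C(15) + C(14) = 1 + 1973 + 1219 = 3193
C(17) = 1 + C(16) + C(15) = 1 + 3193 + 1973 = 5167
C(18) = 1 + C(17) + C(16) = 1 + 5167 + 3193 = 8361
C(19) = 1 + C(18) + C(17) = 1 + 8361 + 5167 = 13529
C(20) = 1 + C(19) + C(18) = 1 + 13529 + 8361 = 21891
C(21) = 1 + C(20) + C(19) = 1 + 21891 + 13529 = 35421
C(22) = 1 + C(21) + C(20) = 1 + 35421 + 21891 = 57313
C(23) = 1 + C(22) + C(21) = 1 + 57313 + 35421 = 92735
C(24) = 1 + C(23) + C(22) = 1 + 92735 + 57313 = 150049

150049


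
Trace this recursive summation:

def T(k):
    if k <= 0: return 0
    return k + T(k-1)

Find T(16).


T(16)
= 16 + 15 + 14 + 13 + 12 + 11 + 10 + 9 + 8 + 7 + 6 + 5 + 4 + 3 + 2 + 1 + T(0)
= 16 + 15 + 14 + 13 + 12 + 11 + 10 + 9 + 8 + 7 + 6 + 5 + 4 + 3 + 2 + 1 + 0
= 136

136


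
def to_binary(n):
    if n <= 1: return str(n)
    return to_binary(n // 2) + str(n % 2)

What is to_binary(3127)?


to_binary(3127) = to_binary(1563) + '1'
to_binary(1563) = to_binary(781) + '1'
to_binary(781) = to_binary(390) + '1'
to_binary(390) = to_binary(195) + '0'
to_binary(195) = to_binary(97) + '1'
to_binary(97) = to_binary(48) + '1'
to_binary(48) = to_binary(24) + '0'
to_binary(24) = to_binary(12) + '0'
to_binary(12) = to_binary(6) + '0'
to_binary(6) = to_binary(3) + '0'
to_binary(3) = to_binary(1) + '1'
to_binary(1) = '1'  (base case)
Concatenating: '1' + '1' + '0' + '0' + '0' + '0' + '1' + '1' + '0' + '1' + '1' + '1' = '110000110111'

110000110111


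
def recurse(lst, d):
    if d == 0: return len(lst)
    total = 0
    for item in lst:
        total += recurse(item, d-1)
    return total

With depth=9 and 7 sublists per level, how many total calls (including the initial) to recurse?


At depth 0 (root): 1 call
At depth 1: each of 1 parents calls recurse on 7 children = 7 calls
At depth 2: each of 7 parents calls recurse on 7 children = 49 calls
At depth 3: each of 49 parents calls recurse on 7 children = 343 calls
At depth 4: each of 343 parents calls recurse on 7 children = 2401 calls
At depth 5: each of 2401 parents calls recurse on 7 children = 16807 calls
At depth 6: each of 16807 parents calls recurse on 7 children = 117649 calls
At depth 7: each of 117649 parents calls recurse on 7 children = 823543 calls
At depth 8: each of 823543 parents calls recurse on 7 children = 5764801 calls
At depth 9: each of 5764801 parents calls recurse on 7 children = 40353607 calls
Total: 1 + 7 + 49 + 343 + 2401 + 16807 + 117649 + 823543 + 5764801 + 40353607 = 47079208

47079208


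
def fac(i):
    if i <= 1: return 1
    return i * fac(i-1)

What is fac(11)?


fac(11)
= 11 * fac(10)
= 11 * 10 * fac(9)
= 11 * 10 * 9 * fac(8)
= 11 * 10 * 9 * 8 * fac(7)
= 11 * 10 * 9 * 8 * 7 * fac(6)
= 11 * 10 * 9 * 8 * 7 * 6 * fac(5)
= 11 * 10 * 9 * 8 * 7 * 6 * 5 * fac(4)
= 11 * 10 * 9 * 8 * 7 * 6 * 5 * 4 * fac(3)
= 11 * 10 * 9 * 8 * 7 * 6 * 5 * 4 * 3 * fac(2)
= 11 * 10 * 9 * 8 * 7 * 6 * 5 * 4 * 3 * 2 * fac(1)
= 11 * 10 * 9 * 8 * 7 * 6 * 5 * 4 * 3 * 2 * 1
= 39916800

39916800


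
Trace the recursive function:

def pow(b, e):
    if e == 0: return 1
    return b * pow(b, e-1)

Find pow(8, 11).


pow(8, 11)
= 8 * pow(8, 10)
= 8 * 8 * pow(8, 9)
= 8 * 8 * 8 * pow(8, 8)
= 8 * 8 * 8 * 8 * pow(8, 7)
= 8 * 8 * 8 * 8 * 8 * pow(8, 6)
= 8 * 8 * 8 * 8 * 8 * 8 * pow(8, 5)
= 8 * 8 * 8 * 8 * 8 * 8 * 8 * pow(8, 4)
= 8 * 8 * 8 * 8 * 8 * 8 * 8 * 8 * pow(8, 3)
= 8 * 8 * 8 * 8 * 8 * 8 * 8 * 8 * 8 * pow(8, 2)
= 8 * 8 * 8 * 8 * 8 * 8 * 8 * 8 * 8 * 8 * pow(8, 1)
= 8 * 8 * 8 * 8 * 8 * 8 * 8 * 8 * 8 * 8 * 8 * pow(8, 0)
= 8 * 8 * 8 * 8 * 8 * 8 * 8 * 8 * 8 * 8 * 8 * 1
= 8589934592

8589934592


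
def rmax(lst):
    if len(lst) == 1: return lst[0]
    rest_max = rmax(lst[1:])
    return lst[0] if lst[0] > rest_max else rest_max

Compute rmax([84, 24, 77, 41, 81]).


rmax([84, 24, 77, 41, 81]): compare 84 with rmax([24, 77, 41, 81])
rmax([24, 77, 41, 81]): compare 24 with rmax([77, 41, 81])
rmax([77, 41, 81]): compare 77 with rmax([41, 81])
rmax([41, 81]): compare 41 with rmax([81])
rmax([81]) = 81  (base case)
Compare 41 with 81 -> 81
Compare 77 with 81 -> 81
Compare 24 with 81 -> 81
Compare 84 with 81 -> 84

84


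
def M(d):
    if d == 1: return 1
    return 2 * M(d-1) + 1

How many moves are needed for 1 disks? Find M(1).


M(1) = 1  (base case)

1


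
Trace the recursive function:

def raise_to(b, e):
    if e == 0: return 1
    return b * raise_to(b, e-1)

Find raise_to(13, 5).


raise_to(13, 5)
= 13 * raise_to(13, 4)
= 13 * 13 * raise_to(13, 3)
= 13 * 13 * 13 * raise_to(13, 2)
= 13 * 13 * 13 * 13 * raise_to(13, 1)
= 13 * 13 * 13 * 13 * 13 * raise_to(13, 0)
= 13 * 13 * 13 * 13 * 13 * 1
= 371293

371293


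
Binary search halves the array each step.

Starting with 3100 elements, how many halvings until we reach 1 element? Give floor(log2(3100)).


3100 / 2 = 1550
1550 / 2 = 775
775 / 2 = 387
387 / 2 = 193
193 / 2 = 96
96 / 2 = 48
48 / 2 = 24
24 / 2 = 12
12 / 2 = 6
6 / 2 = 3
3 / 2 = 1
Reached 1 after 11 halvings

11


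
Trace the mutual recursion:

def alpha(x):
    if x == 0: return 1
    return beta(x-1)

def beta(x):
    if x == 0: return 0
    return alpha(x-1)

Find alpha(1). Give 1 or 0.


alpha(1) = beta(0)
beta(0) = 0  (base case)
Result: 0

0


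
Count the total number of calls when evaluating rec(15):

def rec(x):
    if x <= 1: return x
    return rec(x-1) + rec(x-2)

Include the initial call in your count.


Let C(n) = total calls for rec(n)
C(0) = 1, C(1) = 1
C(2) = 1 + C(1) + C(0) = 1 + 1 + 1 = 3
C(3) = 1 + C(2) + C(1) = 1 + 3 + 1 = 5
C(4) = 1 + C(3) + C(2) = 1 + 5 + 3 = 9
C(5) = 1 + C(4) + C(3) = 1 + 9 + 5 = 15
C(6) = 1 + C(5) + C(4) = 1 + 15 + 9 = 25
C(7) = 1 + C(6) + C(5) = 1 + 25 + 15 = 41
C(8) = 1 + C(7) + C(6) = 1 + 41 + 25 = 67
C(9) = 1 + C(8) + C(7) = 1 + 67 + 41 = 109
C(10) = 1 + C(9) + C(8) = 1 + 109 + 67 = 177
C(11) = 1 + C(10) + C(9) = 1 + 177 + 109 = 287
C(12) = 1 + C(11) + C(10) = 1 + 287 + 177 = 465
C(13) = 1 + C(12) + C(11) = 1 + 465 + 287 = 753
C(14) = 1 + C(13) + C(12) = 1 + 753 + 465 = 1219
C(15) = 1 + C(14) + C(13) = 1 + 1219 + 753 = 1973

1973


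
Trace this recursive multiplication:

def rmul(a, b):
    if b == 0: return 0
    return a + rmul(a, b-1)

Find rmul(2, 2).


rmul(2, 2) = 2 + rmul(2, 1)
rmul(2, 1) = 2 + rmul(2, 0)
rmul(2, 0) = 0  (base case)
Total: 2 + 2 + 0 = 4

4


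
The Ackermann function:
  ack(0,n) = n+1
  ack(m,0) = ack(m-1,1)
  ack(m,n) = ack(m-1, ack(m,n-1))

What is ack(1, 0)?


ack(1, 0) = ack(0, 1)
  ack(0, 1) = 2
Result: ack(1, 0) = 2

2


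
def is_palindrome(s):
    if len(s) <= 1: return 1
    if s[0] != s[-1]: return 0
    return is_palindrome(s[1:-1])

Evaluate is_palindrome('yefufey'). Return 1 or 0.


is_palindrome('yefufey'): s[0]='y' == s[-1]='y' -> check is_palindrome('efufe')
is_palindrome('efufe'): s[0]='e' == s[-1]='e' -> check is_palindrome('fuf')
is_palindrome('fuf'): s[0]='f' == s[-1]='f' -> check is_palindrome('u')
is_palindrome('u'): len <= 1 -> return 1  (base case)
Result: 1 (palindrome)

1


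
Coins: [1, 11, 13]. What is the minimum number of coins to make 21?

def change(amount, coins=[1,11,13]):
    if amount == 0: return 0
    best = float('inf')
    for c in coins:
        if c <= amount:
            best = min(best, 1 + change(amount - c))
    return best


Building up with DP:
change(0) = 0
change(1) = min(1+change(0)=1+0=1) = 1
change(2) = min(1+change(1)=1+1=2) = 2
change(3) = min(1+change(2)=1+2=3) = 3
change(4) = min(1+change(3)=1+3=4) = 4
change(5) = min(1+change(4)=1+4=5) = 5
change(6) = min(1+change(5)=1+5=6) = 6
change(7) = min(1+change(6)=1+6=7) = 7
change(8) = min(1+change(7)=1+7=8) = 8
change(9) = min(1+change(8)=1+8=9) = 9
change(10) = min(1+change(9)=1+9=10) = 10
change(11) = min(1+change(10)=1+10=11, 1+change(0)=1+0=1) = 1
change(12) = min(1+change(11)=1+1=2, 1+change(1)=1+1=2) = 2
change(13) = min(1+change(12)=1+2=3, 1+change(2)=1+2=3, 1+change(0)=1+0=1) = 1
change(14) = min(1+change(13)=1+1=2, 1+change(3)=1+3=4, 1+change(1)=1+1=2) = 2
change(15) = min(1+change(14)=1+2=3, 1+change(4)=1+4=5, 1+change(2)=1+2=3) = 3
change(16) = min(1+change(15)=1+3=4, 1+change(5)=1+5=6, 1+change(3)=1+3=4) = 4
change(17) = min(1+change(16)=1+4=5, 1+change(6)=1+6=7, 1+change(4)=1+4=5) = 5
change(18) = min(1+change(17)=1+5=6, 1+change(7)=1+7=8, 1+change(5)=1+5=6) = 6
change(19) = min(1+change(18)=1+6=7, 1+change(8)=1+8=9, 1+change(6)=1+6=7) = 7
change(20) = min(1+change(19)=1+7=8, 1+change(9)=1+9=10, 1+change(7)=1+7=8) = 8
change(21) = min(1+change(20)=1+8=9, 1+change(10)=1+10=11, 1+change(8)=1+8=9) = 9

9


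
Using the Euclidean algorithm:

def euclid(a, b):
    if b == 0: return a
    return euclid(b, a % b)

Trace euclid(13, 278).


euclid(13, 278) = euclid(278, 13)
euclid(278, 13) = euclid(13, 5)
euclid(13, 5) = euclid(5, 3)
euclid(5, 3) = euclid(3, 2)
euclid(3, 2) = euclid(2, 1)
euclid(2, 1) = euclid(1, 0)
euclid(1, 0) = 1  (base case)

1


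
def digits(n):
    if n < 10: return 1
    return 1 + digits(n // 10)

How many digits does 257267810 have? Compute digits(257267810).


digits(257267810) = 1 + digits(25726781)
digits(25726781) = 1 + digits(2572678)
digits(2572678) = 1 + digits(257267)
digits(257267) = 1 + digits(25726)
digits(25726) = 1 + digits(2572)
digits(2572) = 1 + digits(257)
digits(257) = 1 + digits(25)
digits(25) = 1 + digits(2)
digits(2) = 1  (base case: 2 < 10)
Unwinding: 1 + 1 + 1 + 1 + 1 + 1 + 1 + 1 + 1 = 9

9


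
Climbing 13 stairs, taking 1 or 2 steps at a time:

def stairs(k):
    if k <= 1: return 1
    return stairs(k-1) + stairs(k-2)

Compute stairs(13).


Building up from base cases:
stairs(0) = 1
stairs(1) = 1
stairs(2) = stairs(1) + stairs(0) = 1 + 1 = 2
stairs(3) = stairs(2) + stairs(1) = 2 + 1 = 3
stairs(4) = stairs(3) + stairs(2) = 3 + 2 = 5
stairs(5) = stairs(4) + stairs(3) = 5 + 3 = 8
stairs(6) = stairs(5) + stairs(4) = 8 + 5 = 13
stairs(7) = stairs(6) + stairs(5) = 13 + 8 = 21
stairs(8) = stairs(7) + stairs(6) = 21 + 13 = 34
stairs(9) = stairs(8) + stairs(7) = 34 + 21 = 55
stairs(10) = stairs(9) + stairs(8) = 55 + 34 = 89
stairs(11) = stairs(10) + stairs(9) = 89 + 55 = 144
stairs(12) = stairs(11) + stairs(10) = 144 + 89 = 233
stairs(13) = stairs(12) + stairs(11) = 233 + 144 = 377

377


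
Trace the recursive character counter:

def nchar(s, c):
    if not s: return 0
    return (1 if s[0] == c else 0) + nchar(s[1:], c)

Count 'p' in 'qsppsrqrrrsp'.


s[0]='q' != 'p' -> 0
s[0]='s' != 'p' -> 0
s[0]='p' == 'p' -> 1
s[0]='p' == 'p' -> 1
s[0]='s' != 'p' -> 0
s[0]='r' != 'p' -> 0
s[0]='q' != 'p' -> 0
s[0]='r' != 'p' -> 0
s[0]='r' != 'p' -> 0
s[0]='r' != 'p' -> 0
s[0]='s' != 'p' -> 0
s[0]='p' == 'p' -> 1
Sum: 0 + 0 + 1 + 1 + 0 + 0 + 0 + 0 + 0 + 0 + 0 + 1 = 3

3


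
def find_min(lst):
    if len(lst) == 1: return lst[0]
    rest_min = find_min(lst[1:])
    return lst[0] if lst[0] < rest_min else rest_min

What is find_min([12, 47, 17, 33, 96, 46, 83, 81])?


find_min([12, 47, 17, 33, 96, 46, 83, 81]): compare 12 with find_min([47, 17, 33, 96, 46, 83, 81])
find_min([47, 17, 33, 96, 46, 83, 81]): compare 47 with find_min([17, 33, 96, 46, 83, 81])
find_min([17, 33, 96, 46, 83, 81]): compare 17 with find_min([33, 96, 46, 83, 81])
find_min([33, 96, 46, 83, 81]): compare 33 with find_min([96, 46, 83, 81])
find_min([96, 46, 83, 81]): compare 96 with find_min([46, 83, 81])
find_min([46, 83, 81]): compare 46 with find_min([83, 81])
find_min([83, 81]): compare 83 with find_min([81])
find_min([81]) = 81  (base case)
Compare 83 with 81 -> 81
Compare 46 with 81 -> 46
Compare 96 with 46 -> 46
Compare 33 with 46 -> 33
Compare 17 with 33 -> 17
Compare 47 with 17 -> 17
Compare 12 with 17 -> 12

12


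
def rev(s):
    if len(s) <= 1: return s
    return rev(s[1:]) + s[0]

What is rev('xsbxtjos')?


rev('xsbxtjos') = rev('sbxtjos') + 'x'
rev('sbxtjos') = rev('bxtjos') + 's'
rev('bxtjos') = rev('xtjos') + 'b'
rev('xtjos') = rev('tjos') + 'x'
rev('tjos') = rev('jos') + 't'
rev('jos') = rev('os') + 'j'
rev('os') = rev('s') + 'o'
rev('s') = 's'  (base case)
Concatenating: 's' + 'o' + 'j' + 't' + 'x' + 'b' + 's' + 'x' = 'sojtxbsx'

sojtxbsx


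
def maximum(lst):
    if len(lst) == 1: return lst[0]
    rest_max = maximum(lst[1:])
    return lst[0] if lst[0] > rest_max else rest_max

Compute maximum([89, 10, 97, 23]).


maximum([89, 10, 97, 23]): compare 89 with maximum([10, 97, 23])
maximum([10, 97, 23]): compare 10 with maximum([97, 23])
maximum([97, 23]): compare 97 with maximum([23])
maximum([23]) = 23  (base case)
Compare 97 with 23 -> 97
Compare 10 with 97 -> 97
Compare 89 with 97 -> 97

97


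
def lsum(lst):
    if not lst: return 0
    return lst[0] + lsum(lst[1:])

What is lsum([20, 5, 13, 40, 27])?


lsum([20, 5, 13, 40, 27]) = 20 + lsum([5, 13, 40, 27])
lsum([5, 13, 40, 27]) = 5 + lsum([13, 40, 27])
lsum([13, 40, 27]) = 13 + lsum([40, 27])
lsum([40, 27]) = 40 + lsum([27])
lsum([27]) = 27 + lsum([])
lsum([]) = 0  (base case)
Total: 20 + 5 + 13 + 40 + 27 + 0 = 105

105


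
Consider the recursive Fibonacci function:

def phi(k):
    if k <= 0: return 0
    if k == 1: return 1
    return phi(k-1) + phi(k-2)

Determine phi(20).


Computing phi(20) bottom-up:
phi(0) = 0
phi(1) = 1
phi(2) = phi(1) + phi(0) = 1 + 0 = 1
phi(3) = phi(2) + phi(1) = 1 + 1 = 2
phi(4) = phi(3) + phi(2) = 2 + 1 = 3
phi(5) = phi(4) + phi(3) = 3 + 2 = 5
phi(6) = phi(5) + phi(4) = 5 + 3 = 8
phi(7) = phi(6) + phi(5) = 8 + 5 = 13
phi(8) = phi(7) + phi(6) = 13 + 8 = 21
phi(9) = phi(8) + phi(7) = 21 + 13 = 34
phi(10) = phi(9) + phi(8) = 34 + 21 = 55
phi(11) = phi(10) + phi(9) = 55 + 34 = 89
phi(12) = phi(11) + phi(10) = 89 + 55 = 144
phi(13) = phi(12) + phi(11) = 144 + 89 = 233
phi(14) = phi(13) + phi(12) = 233 + 144 = 377
phi(15) = phi(14) + phi(13) = 377 + 233 = 610
phi(16) = phi(15) + phi(14) = 610 + 377 = 987
phi(17) = phi(16) + phi(15) = 987 + 610 = 1597
phi(18) = phi(17) + phi(16) = 1597 + 987 = 2584
phi(19) = phi(18) + phi(17) = 2584 + 1597 = 4181
phi(20) = phi(19) + phi(18) = 4181 + 2584 = 6765

6765


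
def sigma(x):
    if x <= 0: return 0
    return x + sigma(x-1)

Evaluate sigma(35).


sigma(35)
= 35 + 34 + 33 + 32 + 31 + 30 + 29 + 28 + 27 + 26 + 25 + 24 + 23 + 22 + 21 + 20 + 19 + 18 + 17 + 16 + 15 + 14 + 13 + 12 + 11 + 10 + 9 + 8 + 7 + 6 + 5 + 4 + 3 + 2 + 1 + sigma(0)
= 35 + 34 + 33 + 32 + 31 + 30 + 29 + 28 + 27 + 26 + 25 + 24 + 23 + 22 + 21 + 20 + 19 + 18 + 17 + 16 + 15 + 14 + 13 + 12 + 11 + 10 + 9 + 8 + 7 + 6 + 5 + 4 + 3 + 2 + 1 + 0
= 630

630


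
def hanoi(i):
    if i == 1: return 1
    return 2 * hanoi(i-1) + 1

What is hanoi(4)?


hanoi(4) = 2 * hanoi(3) + 1
hanoi(3) = 2 * hanoi(2) + 1
hanoi(2) = 2 * hanoi(1) + 1
hanoi(1) = 1  (base case)
hanoi(2) = 2 * 1 + 1 = 3
hanoi(3) = 2 * 3 + 1 = 7
hanoi(4) = 2 * 7 + 1 = 15

15


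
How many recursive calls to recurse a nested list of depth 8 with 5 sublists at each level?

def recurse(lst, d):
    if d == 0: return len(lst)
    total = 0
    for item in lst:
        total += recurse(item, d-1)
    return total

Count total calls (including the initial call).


At depth 0 (root): 1 call
At depth 1: each of 1 parents calls recurse on 5 children = 5 calls
At depth 2: each of 5 parents calls recurse on 5 children = 25 calls
At depth 3: each of 25 parents calls recurse on 5 children = 125 calls
At depth 4: each of 125 parents calls recurse on 5 children = 625 calls
At depth 5: each of 625 parents calls recurse on 5 children = 3125 calls
At depth 6: each of 3125 parents calls recurse on 5 children = 15625 calls
At depth 7: each of 15625 parents calls recurse on 5 children = 78125 calls
At depth 8: each of 78125 parents calls recurse on 5 children = 390625 calls
Total: 1 + 5 + 25 + 125 + 625 + 3125 + 15625 + 78125 + 390625 = 488281

488281


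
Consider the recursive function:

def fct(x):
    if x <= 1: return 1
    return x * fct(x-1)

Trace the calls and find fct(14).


fct(14)
= 14 * fct(13)
= 14 * 13 * fct(12)
= 14 * 13 * 12 * fct(11)
= 14 * 13 * 12 * 11 * fct(10)
= 14 * 13 * 12 * 11 * 10 * fct(9)
= 14 * 13 * 12 * 11 * 10 * 9 * fct(8)
= 14 * 13 * 12 * 11 * 10 * 9 * 8 * fct(7)
= 14 * 13 * 12 * 11 * 10 * 9 * 8 * 7 * fct(6)
= 14 * 13 * 12 * 11 * 10 * 9 * 8 * 7 * 6 * fct(5)
= 14 * 13 * 12 * 11 * 10 * 9 * 8 * 7 * 6 * 5 * fct(4)
= 14 * 13 * 12 * 11 * 10 * 9 * 8 * 7 * 6 * 5 * 4 * fct(3)
= 14 * 13 * 12 * 11 * 10 * 9 * 8 * 7 * 6 * 5 * 4 * 3 * fct(2)
= 14 * 13 * 12 * 11 * 10 * 9 * 8 * 7 * 6 * 5 * 4 * 3 * 2 * fct(1)
= 14 * 13 * 12 * 11 * 10 * 9 * 8 * 7 * 6 * 5 * 4 * 3 * 2 * 1
= 87178291200

87178291200


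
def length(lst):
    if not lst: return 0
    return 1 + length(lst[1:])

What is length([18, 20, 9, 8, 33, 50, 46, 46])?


length([18, 20, 9, 8, 33, 50, 46, 46]) = 1 + length([20, 9, 8, 33, 50, 46, 46])
length([20, 9, 8, 33, 50, 46, 46]) = 1 + length([9, 8, 33, 50, 46, 46])
length([9, 8, 33, 50, 46, 46]) = 1 + length([8, 33, 50, 46, 46])
length([8, 33, 50, 46, 46]) = 1 + length([33, 50, 46, 46])
length([33, 50, 46, 46]) = 1 + length([50, 46, 46])
length([50, 46, 46]) = 1 + length([46, 46])
length([46, 46]) = 1 + length([46])
length([46]) = 1 + length([])
length([]) = 0  (base case)
Unwinding: 1 + 1 + 1 + 1 + 1 + 1 + 1 + 1 + 0 = 8

8


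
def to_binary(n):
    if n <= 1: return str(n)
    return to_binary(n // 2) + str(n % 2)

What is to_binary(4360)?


to_binary(4360) = to_binary(2180) + '0'
to_binary(2180) = to_binary(1090) + '0'
to_binary(1090) = to_binary(545) + '0'
to_binary(545) = to_binary(272) + '1'
to_binary(272) = to_binary(136) + '0'
to_binary(136) = to_binary(68) + '0'
to_binary(68) = to_binary(34) + '0'
to_binary(34) = to_binary(17) + '0'
to_binary(17) = to_binary(8) + '1'
to_binary(8) = to_binary(4) + '0'
to_binary(4) = to_binary(2) + '0'
to_binary(2) = to_binary(1) + '0'
to_binary(1) = '1'  (base case)
Concatenating: '1' + '0' + '0' + '0' + '1' + '0' + '0' + '0' + '0' + '1' + '0' + '0' + '0' = '1000100001000'

1000100001000


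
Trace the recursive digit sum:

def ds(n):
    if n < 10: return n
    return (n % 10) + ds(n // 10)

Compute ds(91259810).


ds(91259810) = 0 + ds(9125981)
ds(9125981) = 1 + ds(912598)
ds(912598) = 8 + ds(91259)
ds(91259) = 9 + ds(9125)
ds(9125) = 5 + ds(912)
ds(912) = 2 + ds(91)
ds(91) = 1 + ds(9)
ds(9) = 9  (base case)
Total: 0 + 1 + 8 + 9 + 5 + 2 + 1 + 9 = 35

35


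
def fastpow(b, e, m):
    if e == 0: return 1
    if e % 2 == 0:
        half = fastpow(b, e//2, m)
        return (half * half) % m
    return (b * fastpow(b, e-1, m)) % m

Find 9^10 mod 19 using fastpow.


fastpow(9, 10, 19): e is even, compute fastpow(9, 5, 19)
  fastpow(9, 5, 19): e is odd, compute fastpow(9, 4, 19)
    fastpow(9, 4, 19): e is even, compute fastpow(9, 2, 19)
      fastpow(9, 2, 19): e is even, compute fastpow(9, 1, 19)
        fastpow(9, 1, 19): e is odd, compute fastpow(9, 0, 19)
          fastpow(9, 0, 19) = 1
        (9 * 1) % 19 = 9
      half=9, (9*9) % 19 = 5
    half=5, (5*5) % 19 = 6
  (9 * 6) % 19 = 16
half=16, (16*16) % 19 = 9

9


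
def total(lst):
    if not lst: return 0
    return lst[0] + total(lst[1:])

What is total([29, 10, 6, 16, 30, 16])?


total([29, 10, 6, 16, 30, 16]) = 29 + total([10, 6, 16, 30, 16])
total([10, 6, 16, 30, 16]) = 10 + total([6, 16, 30, 16])
total([6, 16, 30, 16]) = 6 + total([16, 30, 16])
total([16, 30, 16]) = 16 + total([30, 16])
total([30, 16]) = 30 + total([16])
total([16]) = 16 + total([])
total([]) = 0  (base case)
Total: 29 + 10 + 6 + 16 + 30 + 16 + 0 = 107

107


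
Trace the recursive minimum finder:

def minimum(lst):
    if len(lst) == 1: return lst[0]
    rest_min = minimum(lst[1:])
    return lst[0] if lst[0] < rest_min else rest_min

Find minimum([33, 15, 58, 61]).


minimum([33, 15, 58, 61]): compare 33 with minimum([15, 58, 61])
minimum([15, 58, 61]): compare 15 with minimum([58, 61])
minimum([58, 61]): compare 58 with minimum([61])
minimum([61]) = 61  (base case)
Compare 58 with 61 -> 58
Compare 15 with 58 -> 15
Compare 33 with 15 -> 15

15


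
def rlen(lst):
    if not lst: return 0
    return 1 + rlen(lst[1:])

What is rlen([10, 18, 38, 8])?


rlen([10, 18, 38, 8]) = 1 + rlen([18, 38, 8])
rlen([18, 38, 8]) = 1 + rlen([38, 8])
rlen([38, 8]) = 1 + rlen([8])
rlen([8]) = 1 + rlen([])
rlen([]) = 0  (base case)
Unwinding: 1 + 1 + 1 + 1 + 0 = 4

4


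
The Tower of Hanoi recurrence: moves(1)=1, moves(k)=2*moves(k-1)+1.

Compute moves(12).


moves(12) = 2 * moves(11) + 1
moves(11) = 2 * moves(10) + 1
moves(10) = 2 * moves(9) + 1
moves(9) = 2 * moves(8) + 1
moves(8) = 2 * moves(7) + 1
moves(7) = 2 * moves(6) + 1
moves(6) = 2 * moves(5) + 1
moves(5) = 2 * moves(4) + 1
moves(4) = 2 * moves(3) + 1
moves(3) = 2 * moves(2) + 1
moves(2) = 2 * moves(1) + 1
moves(1) = 1  (base case)
moves(2) = 2 * 1 + 1 = 3
moves(3) = 2 * 3 + 1 = 7
moves(4) = 2 * 7 + 1 = 15
moves(5) = 2 * 15 + 1 = 31
moves(6) = 2 * 31 + 1 = 63
moves(7) = 2 * 63 + 1 = 127
moves(8) = 2 * 127 + 1 = 255
moves(9) = 2 * 255 + 1 = 511
moves(10) = 2 * 511 + 1 = 1023
moves(11) = 2 * 1023 + 1 = 2047
moves(12) = 2 * 2047 + 1 = 4095

4095


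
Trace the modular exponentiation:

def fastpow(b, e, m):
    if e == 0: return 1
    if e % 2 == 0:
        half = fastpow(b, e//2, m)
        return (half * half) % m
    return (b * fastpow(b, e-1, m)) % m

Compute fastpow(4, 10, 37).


fastpow(4, 10, 37): e is even, compute fastpow(4, 5, 37)
  fastpow(4, 5, 37): e is odd, compute fastpow(4, 4, 37)
    fastpow(4, 4, 37): e is even, compute fastpow(4, 2, 37)
      fastpow(4, 2, 37): e is even, compute fastpow(4, 1, 37)
        fastpow(4, 1, 37): e is odd, compute fastpow(4, 0, 37)
          fastpow(4, 0, 37) = 1
        (4 * 1) % 37 = 4
      half=4, (4*4) % 37 = 16
    half=16, (16*16) % 37 = 34
  (4 * 34) % 37 = 25
half=25, (25*25) % 37 = 33

33


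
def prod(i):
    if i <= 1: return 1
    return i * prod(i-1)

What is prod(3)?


prod(3)
= 3 * prod(2)
= 3 * 2 * prod(1)
= 3 * 2 * 1
= 6

6


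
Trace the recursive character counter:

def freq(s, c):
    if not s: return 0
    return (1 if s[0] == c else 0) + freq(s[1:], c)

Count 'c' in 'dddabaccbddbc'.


s[0]='d' != 'c' -> 0
s[0]='d' != 'c' -> 0
s[0]='d' != 'c' -> 0
s[0]='a' != 'c' -> 0
s[0]='b' != 'c' -> 0
s[0]='a' != 'c' -> 0
s[0]='c' == 'c' -> 1
s[0]='c' == 'c' -> 1
s[0]='b' != 'c' -> 0
s[0]='d' != 'c' -> 0
s[0]='d' != 'c' -> 0
s[0]='b' != 'c' -> 0
s[0]='c' == 'c' -> 1
Sum: 0 + 0 + 0 + 0 + 0 + 0 + 1 + 1 + 0 + 0 + 0 + 0 + 1 = 3

3


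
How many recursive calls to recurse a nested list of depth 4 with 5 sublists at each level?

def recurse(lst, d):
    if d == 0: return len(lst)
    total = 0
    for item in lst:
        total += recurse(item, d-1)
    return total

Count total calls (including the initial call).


At depth 0 (root): 1 call
At depth 1: each of 1 parents calls recurse on 5 children = 5 calls
At depth 2: each of 5 parents calls recurse on 5 children = 25 calls
At depth 3: each of 25 parents calls recurse on 5 children = 125 calls
At depth 4: each of 125 parents calls recurse on 5 children = 625 calls
Total: 1 + 5 + 25 + 125 + 625 = 781

781


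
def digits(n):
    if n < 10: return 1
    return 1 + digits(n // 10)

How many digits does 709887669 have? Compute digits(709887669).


digits(709887669) = 1 + digits(70988766)
digits(70988766) = 1 + digits(7098876)
digits(7098876) = 1 + digits(709887)
digits(709887) = 1 + digits(70988)
digits(70988) = 1 + digits(7098)
digits(7098) = 1 + digits(709)
digits(709) = 1 + digits(70)
digits(70) = 1 + digits(7)
digits(7) = 1  (base case: 7 < 10)
Unwinding: 1 + 1 + 1 + 1 + 1 + 1 + 1 + 1 + 1 = 9

9


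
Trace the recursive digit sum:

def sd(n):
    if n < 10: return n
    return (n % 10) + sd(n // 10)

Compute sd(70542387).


sd(70542387) = 7 + sd(7054238)
sd(7054238) = 8 + sd(705423)
sd(705423) = 3 + sd(70542)
sd(70542) = 2 + sd(7054)
sd(7054) = 4 + sd(705)
sd(705) = 5 + sd(70)
sd(70) = 0 + sd(7)
sd(7) = 7  (base case)
Total: 7 + 8 + 3 + 2 + 4 + 5 + 0 + 7 = 36

36


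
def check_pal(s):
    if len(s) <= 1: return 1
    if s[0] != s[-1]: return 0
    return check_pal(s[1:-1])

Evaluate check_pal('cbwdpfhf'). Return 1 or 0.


check_pal('cbwdpfhf'): s[0]='c' != s[-1]='f' -> return 0
Result: 0 (not a palindrome)

0


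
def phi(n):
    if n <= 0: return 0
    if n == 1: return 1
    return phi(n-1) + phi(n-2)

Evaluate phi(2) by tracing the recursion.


Computing phi(2) bottom-up:
phi(0) = 0
phi(1) = 1
phi(2) = phi(1) + phi(0) = 1 + 0 = 1

1


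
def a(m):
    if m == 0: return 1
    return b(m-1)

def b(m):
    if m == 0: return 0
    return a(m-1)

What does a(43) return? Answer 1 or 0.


a(43) = b(42)
b(42) = a(41)
a(41) = b(40)
b(40) = a(39)
a(39) = b(38)
b(38) = a(37)
a(37) = b(36)
b(36) = a(35)
a(35) = b(34)
b(34) = a(33)
a(33) = b(32)
b(32) = a(31)
a(31) = b(30)
b(30) = a(29)
a(29) = b(28)
b(28) = a(27)
a(27) = b(26)
b(26) = a(25)
a(25) = b(24)
b(24) = a(23)
a(23) = b(22)
b(22) = a(21)
a(21) = b(20)
b(20) = a(19)
a(19) = b(18)
b(18) = a(17)
a(17) = b(16)
b(16) = a(15)
a(15) = b(14)
b(14) = a(13)
a(13) = b(12)
b(12) = a(11)
a(11) = b(10)
b(10) = a(9)
a(9) = b(8)
b(8) = a(7)
a(7) = b(6)
b(6) = a(5)
a(5) = b(4)
b(4) = a(3)
a(3) = b(2)
b(2) = a(1)
a(1) = b(0)
b(0) = 0  (base case)
Result: 0

0


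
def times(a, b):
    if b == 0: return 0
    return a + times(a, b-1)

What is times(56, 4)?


times(56, 4) = 56 + times(56, 3)
times(56, 3) = 56 + times(56, 2)
times(56, 2) = 56 + times(56, 1)
times(56, 1) = 56 + times(56, 0)
times(56, 0) = 0  (base case)
Total: 56 + 56 + 56 + 56 + 0 = 224

224


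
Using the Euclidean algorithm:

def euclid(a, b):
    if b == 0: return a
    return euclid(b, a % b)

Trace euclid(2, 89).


euclid(2, 89) = euclid(89, 2)
euclid(89, 2) = euclid(2, 1)
euclid(2, 1) = euclid(1, 0)
euclid(1, 0) = 1  (base case)

1


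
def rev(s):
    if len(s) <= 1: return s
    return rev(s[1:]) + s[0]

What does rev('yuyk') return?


rev('yuyk') = rev('uyk') + 'y'
rev('uyk') = rev('yk') + 'u'
rev('yk') = rev('k') + 'y'
rev('k') = 'k'  (base case)
Concatenating: 'k' + 'y' + 'u' + 'y' = 'kyuy'

kyuy


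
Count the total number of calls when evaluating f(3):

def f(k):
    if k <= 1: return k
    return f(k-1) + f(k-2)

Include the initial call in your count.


Let C(n) = total calls for f(n)
C(0) = 1, C(1) = 1
C(2) = 1 + C(1) + C(0) = 1 + 1 + 1 = 3
C(3) = 1 + C(2) + C(1) = 1 + 3 + 1 = 5

5


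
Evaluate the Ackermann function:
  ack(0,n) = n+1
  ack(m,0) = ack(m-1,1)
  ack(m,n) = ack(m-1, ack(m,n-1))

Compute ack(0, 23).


ack(0, 23) = 24
Result: ack(0, 23) = 24

24


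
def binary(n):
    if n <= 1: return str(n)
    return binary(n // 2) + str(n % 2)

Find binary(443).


binary(443) = binary(221) + '1'
binary(221) = binary(110) + '1'
binary(110) = binary(55) + '0'
binary(55) = binary(27) + '1'
binary(27) = binary(13) + '1'
binary(13) = binary(6) + '1'
binary(6) = binary(3) + '0'
binary(3) = binary(1) + '1'
binary(1) = '1'  (base case)
Concatenating: '1' + '1' + '0' + '1' + '1' + '1' + '0' + '1' + '1' = '110111011'

110111011


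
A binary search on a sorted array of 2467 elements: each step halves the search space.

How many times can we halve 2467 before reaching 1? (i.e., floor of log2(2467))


2467 / 2 = 1233
1233 / 2 = 616
616 / 2 = 308
308 / 2 = 154
154 / 2 = 77
77 / 2 = 38
38 / 2 = 19
19 / 2 = 9
9 / 2 = 4
4 / 2 = 2
2 / 2 = 1
Reached 1 after 11 halvings

11


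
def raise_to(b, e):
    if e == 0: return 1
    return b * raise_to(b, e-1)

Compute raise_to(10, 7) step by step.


raise_to(10, 7)
= 10 * raise_to(10, 6)
= 10 * 10 * raise_to(10, 5)
= 10 * 10 * 10 * raise_to(10, 4)
= 10 * 10 * 10 * 10 * raise_to(10, 3)
= 10 * 10 * 10 * 10 * 10 * raise_to(10, 2)
= 10 * 10 * 10 * 10 * 10 * 10 * raise_to(10, 1)
= 10 * 10 * 10 * 10 * 10 * 10 * 10 * raise_to(10, 0)
= 10 * 10 * 10 * 10 * 10 * 10 * 10 * 1
= 10000000

10000000


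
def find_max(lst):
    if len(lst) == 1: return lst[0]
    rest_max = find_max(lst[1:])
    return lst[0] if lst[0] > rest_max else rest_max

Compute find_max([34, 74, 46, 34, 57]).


find_max([34, 74, 46, 34, 57]): compare 34 with find_max([74, 46, 34, 57])
find_max([74, 46, 34, 57]): compare 74 with find_max([46, 34, 57])
find_max([46, 34, 57]): compare 46 with find_max([34, 57])
find_max([34, 57]): compare 34 with find_max([57])
find_max([57]) = 57  (base case)
Compare 34 with 57 -> 57
Compare 46 with 57 -> 57
Compare 74 with 57 -> 74
Compare 34 with 74 -> 74

74


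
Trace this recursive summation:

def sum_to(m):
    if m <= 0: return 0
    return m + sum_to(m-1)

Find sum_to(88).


sum_to(88)
= 88 + 87 + 86 + 85 + 84 + 83 + 82 + 81 + 80 + 79 + 78 + 77 + 76 + 75 + 74 + 73 + 72 + 71 + 70 + 69 + 68 + 67 + 66 + 65 + 64 + 63 + 62 + 61 + 60 + 59 + 58 + 57 + 56 + 55 + 54 + 53 + 52 + 51 + 50 + 49 + 48 + 47 + 46 + 45 + 44 + 43 + 42 + 41 + 40 + 39 + 38 + 37 + 36 + 35 + 34 + 33 + 32 + 31 + 30 + 29 + 28 + 27 + 26 + 25 + 24 + 23 + 22 + 21 + 20 + 19 + 18 + 17 + 16 + 15 + 14 + 13 + 12 + 11 + 10 + 9 + 8 + 7 + 6 + 5 + 4 + 3 + 2 + 1 + sum_to(0)
= 88 + 87 + 86 + 85 + 84 + 83 + 82 + 81 + 80 + 79 + 78 + 77 + 76 + 75 + 74 + 73 + 72 + 71 + 70 + 69 + 68 + 67 + 66 + 65 + 64 + 63 + 62 + 61 + 60 + 59 + 58 + 57 + 56 + 55 + 54 + 53 + 52 + 51 + 50 + 49 + 48 + 47 + 46 + 45 + 44 + 43 + 42 + 41 + 40 + 39 + 38 + 37 + 36 + 35 + 34 + 33 + 32 + 31 + 30 + 29 + 28 + 27 + 26 + 25 + 24 + 23 + 22 + 21 + 20 + 19 + 18 + 17 + 16 + 15 + 14 + 13 + 12 + 11 + 10 + 9 + 8 + 7 + 6 + 5 + 4 + 3 + 2 + 1 + 0
= 3916

3916


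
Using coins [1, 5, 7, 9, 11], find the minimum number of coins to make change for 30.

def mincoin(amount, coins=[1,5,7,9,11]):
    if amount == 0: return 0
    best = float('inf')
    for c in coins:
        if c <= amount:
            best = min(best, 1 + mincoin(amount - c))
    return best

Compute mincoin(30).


Building up with DP:
mincoin(0) = 0
mincoin(1) = min(1+mincoin(0)=1+0=1) = 1
mincoin(2) = min(1+mincoin(1)=1+1=2) = 2
mincoin(3) = min(1+mincoin(2)=1+2=3) = 3
mincoin(4) = min(1+mincoin(3)=1+3=4) = 4
mincoin(5) = min(1+mincoin(4)=1+4=5, 1+mincoin(0)=1+0=1) = 1
mincoin(6) = min(1+mincoin(5)=1+1=2, 1+mincoin(1)=1+1=2) = 2
mincoin(7) = min(1+mincoin(6)=1+2=3, 1+mincoin(2)=1+2=3, 1+mincoin(0)=1+0=1) = 1
mincoin(8) = min(1+mincoin(7)=1+1=2, 1+mincoin(3)=1+3=4, 1+mincoin(1)=1+1=2) = 2
mincoin(9) = min(1+mincoin(8)=1+2=3, 1+mincoin(4)=1+4=5, 1+mincoin(2)=1+2=3, 1+mincoin(0)=1+0=1) = 1
mincoin(10) = min(1+mincoin(9)=1+1=2, 1+mincoin(5)=1+1=2, 1+mincoin(3)=1+3=4, 1+mincoin(1)=1+1=2) = 2
mincoin(11) = min(1+mincoin(10)=1+2=3, 1+mincoin(6)=1+2=3, 1+mincoin(4)=1+4=5, 1+mincoin(2)=1+2=3, 1+mincoin(0)=1+0=1) = 1
mincoin(12) = min(1+mincoin(11)=1+1=2, 1+mincoin(7)=1+1=2, 1+mincoin(5)=1+1=2, 1+mincoin(3)=1+3=4, 1+mincoin(1)=1+1=2) = 2
mincoin(13) = min(1+mincoin(12)=1+2=3, 1+mincoin(8)=1+2=3, 1+mincoin(6)=1+2=3, 1+mincoin(4)=1+4=5, 1+mincoin(2)=1+2=3) = 3
mincoin(14) = min(1+mincoin(13)=1+3=4, 1+mincoin(9)=1+1=2, 1+mincoin(7)=1+1=2, 1+mincoin(5)=1+1=2, 1+mincoin(3)=1+3=4) = 2
mincoin(15) = min(1+mincoin(14)=1+2=3, 1+mincoin(10)=1+2=3, 1+mincoin(8)=1+2=3, 1+mincoin(6)=1+2=3, 1+mincoin(4)=1+4=5) = 3
mincoin(16) = min(1+mincoin(15)=1+3=4, 1+mincoin(11)=1+1=2, 1+mincoin(9)=1+1=2, 1+mincoin(7)=1+1=2, 1+mincoin(5)=1+1=2) = 2
mincoin(17) = min(1+mincoin(16)=1+2=3, 1+mincoin(12)=1+2=3, 1+mincoin(10)=1+2=3, 1+mincoin(8)=1+2=3, 1+mincoin(6)=1+2=3) = 3
mincoin(18) = min(1+mincoin(17)=1+3=4, 1+mincoin(13)=1+3=4, 1+mincoin(11)=1+1=2, 1+mincoin(9)=1+1=2, 1+mincoin(7)=1+1=2) = 2
mincoin(19) = min(1+mincoin(18)=1+2=3, 1+mincoin(14)=1+2=3, 1+mincoin(12)=1+2=3, 1+mincoin(10)=1+2=3, 1+mincoin(8)=1+2=3) = 3
mincoin(20) = min(1+mincoin(19)=1+3=4, 1+mincoin(15)=1+3=4, 1+mincoin(13)=1+3=4, 1+mincoin(11)=1+1=2, 1+mincoin(9)=1+1=2) = 2
mincoin(21) = min(1+mincoin(20)=1+2=3, 1+mincoin(16)=1+2=3, 1+mincoin(14)=1+2=3, 1+mincoin(12)=1+2=3, 1+mincoin(10)=1+2=3) = 3
mincoin(22) = min(1+mincoin(21)=1+3=4, 1+mincoin(17)=1+3=4, 1+mincoin(15)=1+3=4, 1+mincoin(13)=1+3=4, 1+mincoin(11)=1+1=2) = 2
mincoin(23) = min(1+mincoin(22)=1+2=3, 1+mincoin(18)=1+2=3, 1+mincoin(16)=1+2=3, 1+mincoin(14)=1+2=3, 1+mincoin(12)=1+2=3) = 3
mincoin(24) = min(1+mincoin(23)=1+3=4, 1+mincoin(19)=1+3=4, 1+mincoin(17)=1+3=4, 1+mincoin(15)=1+3=4, 1+mincoin(13)=1+3=4) = 4
mincoin(25) = min(1+mincoin(24)=1+4=5, 1+mincoin(20)=1+2=3, 1+mincoin(18)=1+2=3, 1+mincoin(16)=1+2=3, 1+mincoin(14)=1+2=3) = 3
mincoin(26) = min(1+mincoin(25)=1+3=4, 1+mincoin(21)=1+3=4, 1+mincoin(19)=1+3=4, 1+mincoin(17)=1+3=4, 1+mincoin(15)=1+3=4) = 4
mincoin(27) = min(1+mincoin(26)=1+4=5, 1+mincoin(22)=1+2=3, 1+mincoin(20)=1+2=3, 1+mincoin(18)=1+2=3, 1+mincoin(16)=1+2=3) = 3
mincoin(28) = min(1+mincoin(27)=1+3=4, 1+mincoin(23)=1+3=4, 1+mincoin(21)=1+3=4, 1+mincoin(19)=1+3=4, 1+mincoin(17)=1+3=4) = 4
mincoin(29) = min(1+mincoin(28)=1+4=5, 1+mincoin(24)=1+4=5, 1+mincoin(22)=1+2=3, 1+mincoin(20)=1+2=3, 1+mincoin(18)=1+2=3) = 3
mincoin(30) = min(1+mincoin(29)=1+3=4, 1+mincoin(25)=1+3=4, 1+mincoin(23)=1+3=4, 1+mincoin(21)=1+3=4, 1+mincoin(19)=1+3=4) = 4

4


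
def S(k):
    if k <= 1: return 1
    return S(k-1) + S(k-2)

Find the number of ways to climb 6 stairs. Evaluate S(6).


Building up from base cases:
S(0) = 1
S(1) = 1
S(2) = S(1) + S(0) = 1 + 1 = 2
S(3) = S(2) + S(1) = 2 + 1 = 3
S(4) = S(3) + S(2) = 3 + 2 = 5
S(5) = S(4) + S(3) = 5 + 3 = 8
S(6) = S(5) + S(4) = 8 + 5 = 13

13


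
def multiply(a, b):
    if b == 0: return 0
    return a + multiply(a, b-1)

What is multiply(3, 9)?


multiply(3, 9) = 3 + multiply(3, 8)
multiply(3, 8) = 3 + multiply(3, 7)
multiply(3, 7) = 3 + multiply(3, 6)
multiply(3, 6) = 3 + multiply(3, 5)
multiply(3, 5) = 3 + multiply(3, 4)
multiply(3, 4) = 3 + multiply(3, 3)
multiply(3, 3) = 3 + multiply(3, 2)
multiply(3, 2) = 3 + multiply(3, 1)
multiply(3, 1) = 3 + multiply(3, 0)
multiply(3, 0) = 0  (base case)
Total: 3 + 3 + 3 + 3 + 3 + 3 + 3 + 3 + 3 + 0 = 27

27


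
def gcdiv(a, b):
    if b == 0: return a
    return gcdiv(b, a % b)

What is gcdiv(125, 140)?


gcdiv(125, 140) = gcdiv(140, 125)
gcdiv(140, 125) = gcdiv(125, 15)
gcdiv(125, 15) = gcdiv(15, 5)
gcdiv(15, 5) = gcdiv(5, 0)
gcdiv(5, 0) = 5  (base case)

5


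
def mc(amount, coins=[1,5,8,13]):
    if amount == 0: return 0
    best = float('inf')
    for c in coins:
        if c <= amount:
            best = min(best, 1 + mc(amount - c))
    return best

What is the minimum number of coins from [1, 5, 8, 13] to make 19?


Building up with DP:
mc(0) = 0
mc(1) = min(1+mc(0)=1+0=1) = 1
mc(2) = min(1+mc(1)=1+1=2) = 2
mc(3) = min(1+mc(2)=1+2=3) = 3
mc(4) = min(1+mc(3)=1+3=4) = 4
mc(5) = min(1+mc(4)=1+4=5, 1+mc(0)=1+0=1) = 1
mc(6) = min(1+mc(5)=1+1=2, 1+mc(1)=1+1=2) = 2
mc(7) = min(1+mc(6)=1+2=3, 1+mc(2)=1+2=3) = 3
mc(8) = min(1+mc(7)=1+3=4, 1+mc(3)=1+3=4, 1+mc(0)=1+0=1) = 1
mc(9) = min(1+mc(8)=1+1=2, 1+mc(4)=1+4=5, 1+mc(1)=1+1=2) = 2
mc(10) = min(1+mc(9)=1+2=3, 1+mc(5)=1+1=2, 1+mc(2)=1+2=3) = 2
mc(11) = min(1+mc(10)=1+2=3, 1+mc(6)=1+2=3, 1+mc(3)=1+3=4) = 3
mc(12) = min(1+mc(11)=1+3=4, 1+mc(7)=1+3=4, 1+mc(4)=1+4=5) = 4
mc(13) = min(1+mc(12)=1+4=5, 1+mc(8)=1+1=2, 1+mc(5)=1+1=2, 1+mc(0)=1+0=1) = 1
mc(14) = min(1+mc(13)=1+1=2, 1+mc(9)=1+2=3, 1+mc(6)=1+2=3, 1+mc(1)=1+1=2) = 2
mc(15) = min(1+mc(14)=1+2=3, 1+mc(10)=1+2=3, 1+mc(7)=1+3=4, 1+mc(2)=1+2=3) = 3
mc(16) = min(1+mc(15)=1+3=4, 1+mc(11)=1+3=4, 1+mc(8)=1+1=2, 1+mc(3)=1+3=4) = 2
mc(17) = min(1+mc(16)=1+2=3, 1+mc(12)=1+4=5, 1+mc(9)=1+2=3, 1+mc(4)=1+4=5) = 3
mc(18) = min(1+mc(17)=1+3=4, 1+mc(13)=1+1=2, 1+mc(10)=1+2=3, 1+mc(5)=1+1=2) = 2
mc(19) = min(1+mc(18)=1+2=3, 1+mc(14)=1+2=3, 1+mc(11)=1+3=4, 1+mc(6)=1+2=3) = 3

3


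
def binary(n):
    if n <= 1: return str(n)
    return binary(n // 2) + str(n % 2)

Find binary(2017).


binary(2017) = binary(1008) + '1'
binary(1008) = binary(504) + '0'
binary(504) = binary(252) + '0'
binary(252) = binary(126) + '0'
binary(126) = binary(63) + '0'
binary(63) = binary(31) + '1'
binary(31) = binary(15) + '1'
binary(15) = binary(7) + '1'
binary(7) = binary(3) + '1'
binary(3) = binary(1) + '1'
binary(1) = '1'  (base case)
Concatenating: '1' + '1' + '1' + '1' + '1' + '1' + '0' + '0' + '0' + '0' + '1' = '11111100001'

11111100001


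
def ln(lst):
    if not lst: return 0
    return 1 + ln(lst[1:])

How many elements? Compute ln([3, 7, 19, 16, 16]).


ln([3, 7, 19, 16, 16]) = 1 + ln([7, 19, 16, 16])
ln([7, 19, 16, 16]) = 1 + ln([19, 16, 16])
ln([19, 16, 16]) = 1 + ln([16, 16])
ln([16, 16]) = 1 + ln([16])
ln([16]) = 1 + ln([])
ln([]) = 0  (base case)
Unwinding: 1 + 1 + 1 + 1 + 1 + 0 = 5

5
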